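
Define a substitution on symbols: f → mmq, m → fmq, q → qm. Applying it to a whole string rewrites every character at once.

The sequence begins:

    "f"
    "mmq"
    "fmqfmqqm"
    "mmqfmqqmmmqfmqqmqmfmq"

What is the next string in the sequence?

Replace each of the 21 characters of mmqfmqqmmmqfmqqmqmfmq in place — fmq fmq qm mmq fmq qm qm fmq fmq fmq qm mmq fmq qm qm fmq qm fmq mmq fmq qm — and concatenate.

fmqfmqqmmmqfmqqmqmfmqfmqfmqqmmmqfmqqmqmfmqqmfmqmmqfmqqm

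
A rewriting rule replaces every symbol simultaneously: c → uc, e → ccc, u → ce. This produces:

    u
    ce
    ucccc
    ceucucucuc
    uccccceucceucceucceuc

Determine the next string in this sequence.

Rewriting the 21 symbols of uccccceucceucceucceuc one by one yields ce uc uc uc uc uc ccc ce uc uc ccc ce uc uc ccc ce uc uc ccc ce uc; concatenated:

ceucucucucuccccceucuccccceucuccccceucuccccceuc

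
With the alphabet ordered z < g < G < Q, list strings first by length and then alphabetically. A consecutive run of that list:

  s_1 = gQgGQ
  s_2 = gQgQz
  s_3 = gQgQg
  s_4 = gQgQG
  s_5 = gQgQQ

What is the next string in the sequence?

gQGzz

Find the rightmost character of gQgQQ below Q, bump it to the next letter, and reset everything to its right to z.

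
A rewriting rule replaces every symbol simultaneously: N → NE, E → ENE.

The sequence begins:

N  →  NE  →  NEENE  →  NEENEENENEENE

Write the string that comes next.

NEENEENENEENEENENEENENEENEENENEENE

φ(NEENEENENEENE) expands symbol-by-symbol to NE ENE ENE NE ENE ENE NE ENE NE ENE ENE NE ENE; joining the 13 pieces gives the next term.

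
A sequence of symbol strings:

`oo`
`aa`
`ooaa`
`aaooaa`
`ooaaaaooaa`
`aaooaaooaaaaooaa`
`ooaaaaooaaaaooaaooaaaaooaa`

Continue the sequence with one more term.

From term 3 onward, concatenate the second-to-last term with the last: oo·aa = ooaa, aa·ooaa = aaooaa, …
So term 8 is aaooaaooaaaaooaa·ooaaaaooaaaaooaaooaaaaooaa.

aaooaaooaaaaooaaooaaaaooaaaaooaaooaaaaooaa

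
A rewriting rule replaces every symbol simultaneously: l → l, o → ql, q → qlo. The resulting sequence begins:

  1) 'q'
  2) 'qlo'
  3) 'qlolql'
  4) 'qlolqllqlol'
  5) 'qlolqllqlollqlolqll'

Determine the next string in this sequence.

qlolqllqlollqlolqlllqlolqllqloll

Applying the rule to each of the 19 symbols of qlolqllqlollqlolqll gives the pieces qlo l ql l qlo l l qlo l ql l l qlo l ql l qlo l l, which concatenate to the answer.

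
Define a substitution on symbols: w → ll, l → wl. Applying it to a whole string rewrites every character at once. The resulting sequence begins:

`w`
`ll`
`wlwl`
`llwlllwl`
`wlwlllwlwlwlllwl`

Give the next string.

llwlllwlwlwlllwlllwlllwlwlwlllwl

φ(wlwlllwlwlwlllwl) expands symbol-by-symbol to ll wl ll wl wl wl ll wl ll wl ll wl wl wl ll wl; joining the 16 pieces gives the next term.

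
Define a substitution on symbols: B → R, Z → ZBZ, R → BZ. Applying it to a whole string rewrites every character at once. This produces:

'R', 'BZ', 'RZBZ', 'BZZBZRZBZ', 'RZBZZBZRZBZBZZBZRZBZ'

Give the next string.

φ(RZBZZBZRZBZBZZBZRZBZ) expands symbol-by-symbol to BZ ZBZ R ZBZ ZBZ R ZBZ BZ ZBZ R ZBZ R ZBZ ZBZ R ZBZ BZ ZBZ R ZBZ; joining the 20 pieces gives the next term.

BZZBZRZBZZBZRZBZBZZBZRZBZRZBZZBZRZBZBZZBZRZBZ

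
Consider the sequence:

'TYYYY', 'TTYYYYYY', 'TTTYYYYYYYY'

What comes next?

TTTTYYYYYYYYYY

The n-th term is n-1 T's then 2n Y's, where the shown terms are n = 2, 3, 4.
For the next term, n = 5, so the run lengths are 4, 10.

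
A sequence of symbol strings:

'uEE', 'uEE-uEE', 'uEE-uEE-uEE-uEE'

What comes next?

uEE-uEE-uEE-uEE-uEE-uEE-uEE-uEE

Each string is two copies of the previous one joined by '-'.
So the next term is two copies of uEE-uEE-uEE-uEE with '-' between the halves.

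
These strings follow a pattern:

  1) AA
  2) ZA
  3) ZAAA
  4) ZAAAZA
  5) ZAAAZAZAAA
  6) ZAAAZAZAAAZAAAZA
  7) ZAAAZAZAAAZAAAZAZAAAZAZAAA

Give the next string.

From term 3 onward, concatenate the last term with the second-to-last: ZA·AA = ZAAA, ZAAA·ZA = ZAAAZA, …
So term 8 is ZAAAZAZAAAZAAAZAZAAAZAZAAA·ZAAAZAZAAAZAAAZA.

ZAAAZAZAAAZAAAZAZAAAZAZAAAZAAAZAZAAAZAAAZA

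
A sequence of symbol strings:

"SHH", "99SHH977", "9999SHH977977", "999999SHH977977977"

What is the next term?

Each term wraps the previous one in 99 on the left and 977 on the right.
One more step from 999999SHH977977977 gives the answer.

99999999SHH977977977977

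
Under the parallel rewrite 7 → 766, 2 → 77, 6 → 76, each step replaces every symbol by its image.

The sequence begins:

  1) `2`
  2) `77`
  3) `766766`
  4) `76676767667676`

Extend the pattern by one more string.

Replace each of the 14 characters of 76676767667676 in place — 766 76 76 766 76 766 76 766 76 76 766 76 766 76 — and concatenate.

7667676766767667676676767667676676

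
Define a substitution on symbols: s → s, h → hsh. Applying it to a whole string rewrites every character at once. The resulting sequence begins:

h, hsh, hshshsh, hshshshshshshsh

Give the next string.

hshshshshshshshshshshshshshshsh

Replace each of the 15 characters of hshshshshshshsh in place — hsh s hsh s hsh s hsh s hsh s hsh s hsh s hsh — and concatenate.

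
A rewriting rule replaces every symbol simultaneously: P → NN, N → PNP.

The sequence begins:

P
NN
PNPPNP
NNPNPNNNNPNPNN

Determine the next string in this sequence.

Rewriting the 14 symbols of NNPNPNNNNPNPNN one by one yields PNP PNP NN PNP NN PNP PNP PNP PNP NN PNP NN PNP PNP; concatenated:

PNPPNPNNPNPNNPNPPNPPNPPNPNNPNPNNPNPPNP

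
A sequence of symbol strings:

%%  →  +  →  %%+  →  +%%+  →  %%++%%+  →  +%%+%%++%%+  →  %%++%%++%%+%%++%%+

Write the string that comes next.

This is a Fibonacci-style word recurrence s(k) = s(k−2)·s(k−1): e.g. %%·+ = %%+.
The next term joins +%%+%%++%%+ and %%++%%++%%+%%++%%+.

+%%+%%++%%+%%++%%++%%+%%++%%+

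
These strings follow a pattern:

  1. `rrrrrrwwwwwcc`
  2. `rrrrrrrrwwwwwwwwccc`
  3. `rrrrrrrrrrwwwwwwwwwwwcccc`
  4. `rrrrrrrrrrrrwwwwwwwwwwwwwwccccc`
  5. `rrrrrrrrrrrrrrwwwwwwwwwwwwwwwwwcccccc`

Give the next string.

rrrrrrrrrrrrrrrrwwwwwwwwwwwwwwwwwwwwccccccc

The n-th term is 2n+2 r's then 3n-1 w's then n c's, where the shown terms are n = 2, 3, 4, 5, 6.
For the next term, n = 7, so the run lengths are 16, 20, 7.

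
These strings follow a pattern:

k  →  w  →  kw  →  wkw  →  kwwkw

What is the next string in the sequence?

This is a Fibonacci-style word recurrence s(k) = s(k−2)·s(k−1): e.g. k·w = kw.
So term 6 is wkw·kwwkw.

wkwkwwkw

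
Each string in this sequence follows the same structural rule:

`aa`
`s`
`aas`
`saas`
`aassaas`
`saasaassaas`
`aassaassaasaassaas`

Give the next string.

saasaassaasaassaassaasaassaas

This is a Fibonacci-style word recurrence s(k) = s(k−2)·s(k−1): e.g. aa·s = aas.
So term 8 is saasaassaas·aassaassaasaassaas.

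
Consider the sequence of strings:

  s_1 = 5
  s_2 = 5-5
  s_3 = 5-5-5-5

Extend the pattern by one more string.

5-5-5-5-5-5-5-5

Each string is two copies of the previous one joined by '-'.
One more doubling of 5-5-5-5 gives the answer.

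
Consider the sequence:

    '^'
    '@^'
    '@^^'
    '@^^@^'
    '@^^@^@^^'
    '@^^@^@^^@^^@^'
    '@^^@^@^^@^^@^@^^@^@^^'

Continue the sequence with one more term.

@^^@^@^^@^^@^@^^@^@^^@^^@^@^^@^^@^

This is a Fibonacci-style word recurrence s(k) = s(k−1)·s(k−2): e.g. @^·^ = @^^.
So term 8 is @^^@^@^^@^^@^@^^@^@^^·@^^@^@^^@^^@^.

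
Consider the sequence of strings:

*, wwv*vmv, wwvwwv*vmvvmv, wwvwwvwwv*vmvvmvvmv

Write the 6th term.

Every step adds wwv to the front and vmv to the end of the previous string.
From wwvwwvwwv*vmvvmvvmv, 2 further steps: wwvwwvwwv*vmvvmvvmv → wwvwwvwwvwwv*vmvvmvvmvvmv → (answer).

wwvwwvwwvwwvwwv*vmvvmvvmvvmvvmv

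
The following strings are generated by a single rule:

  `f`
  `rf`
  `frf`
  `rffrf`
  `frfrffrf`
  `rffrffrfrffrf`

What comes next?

Each term (from the third on) is the two preceding terms concatenated in order: term 3 = f·rf = frf.
Continuing: frfrffrf · rffrffrfrffrf gives term 7.

frfrffrfrffrffrfrffrf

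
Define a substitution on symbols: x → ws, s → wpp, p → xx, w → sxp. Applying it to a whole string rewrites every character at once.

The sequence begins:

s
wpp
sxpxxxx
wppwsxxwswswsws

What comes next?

Rewriting the 15 symbols of wppwsxxwswswsws one by one yields sxp xx xx sxp wpp ws ws sxp wpp sxp wpp sxp wpp sxp wpp; concatenated:

sxpxxxxsxpwppwswssxpwppsxpwppsxpwppsxpwpp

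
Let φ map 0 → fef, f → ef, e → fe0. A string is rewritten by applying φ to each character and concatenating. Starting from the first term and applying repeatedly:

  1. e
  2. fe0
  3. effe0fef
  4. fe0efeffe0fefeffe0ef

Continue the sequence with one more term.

Replace each of the 20 characters of fe0efeffe0fefeffe0ef in place — ef fe0 fef fe0 ef fe0 ef ef fe0 fef ef fe0 ef fe0 ef ef fe0 fef fe0 ef — and concatenate.

effe0feffe0effe0efeffe0fefeffe0effe0efeffe0feffe0ef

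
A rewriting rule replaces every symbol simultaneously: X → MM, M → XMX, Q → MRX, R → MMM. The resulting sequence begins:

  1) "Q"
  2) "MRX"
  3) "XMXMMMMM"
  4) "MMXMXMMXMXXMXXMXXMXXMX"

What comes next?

XMXXMXMMXMXMMXMXXMXMMXMXMMMMXMXMMMMXMXMMMMXMXMMMMXMXMM

φ(MMXMXMMXMXXMXXMXXMXXMX) expands symbol-by-symbol to XMX XMX MM XMX MM XMX XMX MM XMX MM MM XMX MM MM XMX MM MM XMX MM MM XMX MM; joining the 22 pieces gives the next term.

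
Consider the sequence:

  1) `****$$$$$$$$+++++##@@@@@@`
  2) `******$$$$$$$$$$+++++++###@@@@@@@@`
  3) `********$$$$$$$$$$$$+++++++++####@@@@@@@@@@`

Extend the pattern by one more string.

The n-th term is 2n-2 *'s then 2n+2 $'s then 2n-1 +'s then n-1 #'s then 2n @'s, where the shown terms are n = 3, 4, 5.
At n = 6 the blocks have lengths 10, 14, 11, 5, 12.

**********$$$$$$$$$$$$$$+++++++++++#####@@@@@@@@@@@@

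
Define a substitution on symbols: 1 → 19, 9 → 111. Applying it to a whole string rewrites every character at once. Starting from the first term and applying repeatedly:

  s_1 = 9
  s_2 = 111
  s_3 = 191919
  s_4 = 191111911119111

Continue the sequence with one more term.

Applying the rule to each of the 15 symbols of 191111911119111 gives the pieces 19 111 19 19 19 19 111 19 19 19 19 111 19 19 19, which concatenate to the answer.

191111919191911119191919111191919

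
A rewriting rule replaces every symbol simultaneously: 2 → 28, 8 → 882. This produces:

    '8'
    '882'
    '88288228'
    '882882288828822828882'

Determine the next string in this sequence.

Applying the rule to each of the 21 symbols of 882882288828822828882 gives the pieces 882 882 28 882 882 28 28 882 882 882 28 882 882 28 28 882 28 882 882 882 28, which concatenate to the answer.

8828822888288228288828828822888288228288822888288288228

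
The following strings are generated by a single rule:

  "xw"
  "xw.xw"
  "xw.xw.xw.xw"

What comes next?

s(k+1) = s(k)·.·s(k) — each term doubles the last with '.' between the halves.
Doubling xw.xw.xw.xw with '.' between the halves:

xw.xw.xw.xw.xw.xw.xw.xw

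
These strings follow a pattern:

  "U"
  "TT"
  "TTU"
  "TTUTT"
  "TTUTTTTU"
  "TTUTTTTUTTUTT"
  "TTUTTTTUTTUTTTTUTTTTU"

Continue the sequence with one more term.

TTUTTTTUTTUTTTTUTTTTUTTUTTTTUTTUTT

Each term (from the third on) is the previous term followed by the one before it: term 3 = TT·U = TTU.
Continuing: TTUTTTTUTTUTTTTUTTTTU · TTUTTTTUTTUTT gives term 8.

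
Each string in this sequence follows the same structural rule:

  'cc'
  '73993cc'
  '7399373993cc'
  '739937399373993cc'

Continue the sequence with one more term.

The strings grow by a fixed prefix 73993 each time.
One more step from 739937399373993cc gives the answer.

73993739937399373993cc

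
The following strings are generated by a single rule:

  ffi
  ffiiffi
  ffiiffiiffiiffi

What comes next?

Every step duplicates the string with 'i' between the halves.
Doubling ffiiffiiffiiffi with 'i' between the halves:

ffiiffiiffiiffiiffiiffiiffiiffi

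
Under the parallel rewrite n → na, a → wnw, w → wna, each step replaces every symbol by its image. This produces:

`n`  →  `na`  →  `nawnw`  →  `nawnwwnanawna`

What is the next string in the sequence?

Rewriting the 13 symbols of nawnwwnanawna one by one yields na wnw wna na wna wna na wnw na wnw wna na wnw; concatenated:

nawnwwnanawnawnanawnwnawnwwnanawnw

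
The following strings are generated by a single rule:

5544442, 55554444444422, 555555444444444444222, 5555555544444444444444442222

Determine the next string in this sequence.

Term n consists of 2n 5's, followed by 4n 4's, followed by n 2's (n = 1, 2, …).
Setting n = 5 gives 10, 20, 5 characters in each block.

55555555554444444444444444444422222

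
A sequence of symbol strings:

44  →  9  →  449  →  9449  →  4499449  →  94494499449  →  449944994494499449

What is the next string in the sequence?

94494499449449944994494499449

From term 3 onward, concatenate the second-to-last term with the last: 44·9 = 449, 9·449 = 9449, …
Continuing: 94494499449 · 449944994494499449 gives term 8.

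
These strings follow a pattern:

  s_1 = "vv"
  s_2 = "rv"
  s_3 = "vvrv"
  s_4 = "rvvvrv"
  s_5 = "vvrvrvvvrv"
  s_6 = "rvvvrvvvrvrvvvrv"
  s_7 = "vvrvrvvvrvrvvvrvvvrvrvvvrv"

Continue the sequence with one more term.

From term 3 onward, concatenate the second-to-last term with the last: vv·rv = vvrv, rv·vvrv = rvvvrv, …
So term 8 is rvvvrvvvrvrvvvrv·vvrvrvvvrvrvvvrvvvrvrvvvrv.

rvvvrvvvrvrvvvrvvvrvrvvvrvrvvvrvvvrvrvvvrv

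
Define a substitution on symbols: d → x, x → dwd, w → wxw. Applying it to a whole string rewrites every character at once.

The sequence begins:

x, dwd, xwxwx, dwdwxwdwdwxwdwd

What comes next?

Rewriting the 15 symbols of dwdwxwdwdwxwdwd one by one yields x wxw x wxw dwd wxw x wxw x wxw dwd wxw x wxw x; concatenated:

xwxwxwxwdwdwxwxwxwxwxwdwdwxwxwxwx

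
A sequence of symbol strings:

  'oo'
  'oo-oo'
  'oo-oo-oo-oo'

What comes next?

Each string is two copies of the previous one joined by '-'.
So the next term is two copies of oo-oo-oo-oo with '-' between the halves.

oo-oo-oo-oo-oo-oo-oo-oo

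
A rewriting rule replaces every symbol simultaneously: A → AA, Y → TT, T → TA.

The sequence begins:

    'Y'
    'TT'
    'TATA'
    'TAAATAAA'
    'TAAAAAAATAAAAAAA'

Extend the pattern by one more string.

Applying the rule to each of the 16 symbols of TAAAAAAATAAAAAAA gives the pieces TA AA AA AA AA AA AA AA TA AA AA AA AA AA AA AA, which concatenate to the answer.

TAAAAAAAAAAAAAAATAAAAAAAAAAAAAAA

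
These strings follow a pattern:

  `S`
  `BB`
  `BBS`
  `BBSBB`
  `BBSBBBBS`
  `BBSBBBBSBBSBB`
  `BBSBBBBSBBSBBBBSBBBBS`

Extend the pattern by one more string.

Each term (from the third on) is the previous term followed by the one before it: term 3 = BB·S = BBS.
The next term joins BBSBBBBSBBSBBBBSBBBBS and BBSBBBBSBBSBB.

BBSBBBBSBBSBBBBSBBBBSBBSBBBBSBBSBB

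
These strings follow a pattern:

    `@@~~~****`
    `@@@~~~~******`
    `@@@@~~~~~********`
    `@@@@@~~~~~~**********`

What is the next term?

@@@@@@~~~~~~~************

The n-th term is n @'s then n+1 ~'s then 2n *'s, where the shown terms are n = 2, 3, 4, 5.
At n = 6 the blocks have lengths 6, 7, 12.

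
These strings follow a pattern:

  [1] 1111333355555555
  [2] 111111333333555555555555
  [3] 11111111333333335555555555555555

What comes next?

Each string has the form 1^{2n} 3^{2n} 5^{4n}, where the shown terms are n = 2, 3, 4.
At n = 5 the blocks have lengths 10, 10, 20.

1111111111333333333355555555555555555555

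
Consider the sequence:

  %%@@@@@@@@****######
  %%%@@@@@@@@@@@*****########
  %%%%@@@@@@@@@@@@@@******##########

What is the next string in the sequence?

%%%%%@@@@@@@@@@@@@@@@@*******############

The n-th term is n %'s then 3n+2 @'s then n+2 *'s then 2n+2 #'s, where the shown terms are n = 2, 3, 4.
For the next term, n = 5, so the run lengths are 5, 17, 7, 12.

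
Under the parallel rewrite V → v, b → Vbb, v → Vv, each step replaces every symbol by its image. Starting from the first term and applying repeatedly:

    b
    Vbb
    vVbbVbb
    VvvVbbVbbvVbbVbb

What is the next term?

vVvVvvVbbVbbvVbbVbbVvvVbbVbbvVbbVbb

Replace each of the 16 characters of VvvVbbVbbvVbbVbb in place — v Vv Vv v Vbb Vbb v Vbb Vbb Vv v Vbb Vbb v Vbb Vbb — and concatenate.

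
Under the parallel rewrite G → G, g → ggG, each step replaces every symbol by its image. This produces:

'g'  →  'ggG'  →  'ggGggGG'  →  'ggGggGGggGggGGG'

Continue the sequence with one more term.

ggGggGGggGggGGGggGggGGggGggGGGG

φ(ggGggGGggGggGGG) expands symbol-by-symbol to ggG ggG G ggG ggG G G ggG ggG G ggG ggG G G G; joining the 15 pieces gives the next term.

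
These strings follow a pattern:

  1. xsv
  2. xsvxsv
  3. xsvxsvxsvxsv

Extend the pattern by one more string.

Every step duplicates the string.
So the next term is two copies of xsvxsvxsvxsv.

xsvxsvxsvxsvxsvxsvxsvxsv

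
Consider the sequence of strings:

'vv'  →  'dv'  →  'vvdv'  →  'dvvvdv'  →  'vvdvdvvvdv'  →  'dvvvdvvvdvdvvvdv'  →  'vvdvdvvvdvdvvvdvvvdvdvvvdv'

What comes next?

From term 3 onward, concatenate the second-to-last term with the last: vv·dv = vvdv, dv·vvdv = dvvvdv, …
So term 8 is dvvvdvvvdvdvvvdv·vvdvdvvvdvdvvvdvvvdvdvvvdv.

dvvvdvvvdvdvvvdvvvdvdvvvdvdvvvdvvvdvdvvvdv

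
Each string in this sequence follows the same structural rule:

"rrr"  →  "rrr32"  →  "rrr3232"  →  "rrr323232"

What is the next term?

rrr32323232

Each term is the previous one with 32 appended.
One more step from rrr323232 gives the answer.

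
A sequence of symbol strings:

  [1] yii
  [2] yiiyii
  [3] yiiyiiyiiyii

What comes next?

Each string is two copies of the previous one concatenated.
Doubling yiiyiiyiiyii:

yiiyiiyiiyiiyiiyiiyiiyii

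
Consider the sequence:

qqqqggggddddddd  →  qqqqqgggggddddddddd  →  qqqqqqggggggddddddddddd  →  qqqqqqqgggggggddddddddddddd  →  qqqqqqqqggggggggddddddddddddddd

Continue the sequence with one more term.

Term n consists of n+1 q's, followed by n+1 g's, followed by 2n+1 d's, where the shown terms are n = 3, 4, 5, 6, 7.
At n = 8 the blocks have lengths 9, 9, 17.

qqqqqqqqqgggggggggddddddddddddddddd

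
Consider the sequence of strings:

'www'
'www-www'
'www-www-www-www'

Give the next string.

Each string is two copies of the previous one joined by '-'.
One more doubling of www-www-www-www gives the answer.

www-www-www-www-www-www-www-www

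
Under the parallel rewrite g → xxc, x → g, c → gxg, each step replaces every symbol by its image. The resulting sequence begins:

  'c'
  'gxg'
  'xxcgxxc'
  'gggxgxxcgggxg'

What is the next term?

φ(gggxgxxcgggxg) expands symbol-by-symbol to xxc xxc xxc g xxc g g gxg xxc xxc xxc g xxc; joining the 13 pieces gives the next term.

xxcxxcxxcgxxcgggxgxxcxxcxxcgxxc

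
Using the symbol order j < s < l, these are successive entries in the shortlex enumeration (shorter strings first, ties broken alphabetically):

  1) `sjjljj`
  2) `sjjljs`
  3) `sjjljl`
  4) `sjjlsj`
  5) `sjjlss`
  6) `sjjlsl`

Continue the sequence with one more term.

sjjllj

Find the rightmost character of sjjlsl below l, bump it to the next letter, and reset everything to its right to j.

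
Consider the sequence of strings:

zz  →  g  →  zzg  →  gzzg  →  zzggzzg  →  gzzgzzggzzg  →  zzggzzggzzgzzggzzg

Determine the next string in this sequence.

Each term (from the third on) is the two preceding terms concatenated in order: term 3 = zz·g = zzg.
So term 8 is gzzgzzggzzg·zzggzzggzzgzzggzzg.

gzzgzzggzzgzzggzzggzzgzzggzzg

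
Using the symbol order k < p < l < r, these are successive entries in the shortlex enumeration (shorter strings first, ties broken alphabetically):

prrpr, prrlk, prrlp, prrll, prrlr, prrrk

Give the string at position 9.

prrrr

Advancing 3 positions from prrrk through prrrk → prrrp → prrrl reaches term 9.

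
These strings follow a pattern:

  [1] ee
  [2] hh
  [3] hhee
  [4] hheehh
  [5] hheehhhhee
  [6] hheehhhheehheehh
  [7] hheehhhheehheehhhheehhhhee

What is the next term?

From term 3 onward, concatenate the last term with the second-to-last: hh·ee = hhee, hhee·hh = hheehh, …
So term 8 is hheehhhheehheehhhheehhhhee·hheehhhheehheehh.

hheehhhheehheehhhheehhhheehheehhhheehheehh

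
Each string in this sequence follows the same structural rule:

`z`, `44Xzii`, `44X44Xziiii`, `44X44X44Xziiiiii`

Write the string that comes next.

Each term wraps the previous one in 44X on the left and ii on the right.
One more step from 44X44X44Xziiiiii gives the answer.

44X44X44X44Xziiiiiiii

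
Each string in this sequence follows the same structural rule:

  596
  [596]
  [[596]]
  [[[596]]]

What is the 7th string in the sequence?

[[[[[[596]]]]]]

Each term wraps the previous one in [ on the left and ] on the right.
From [[[596]]], 3 further steps: [[[596]]] → [[[[596]]]] → [[[[[596]]]]] → (answer).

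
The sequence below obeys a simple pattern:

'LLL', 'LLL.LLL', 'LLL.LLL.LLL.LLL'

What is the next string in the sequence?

s(k+1) = s(k)·.·s(k) — each term doubles the last with '.' between the halves.
Doubling LLL.LLL.LLL.LLL with '.' between the halves:

LLL.LLL.LLL.LLL.LLL.LLL.LLL.LLL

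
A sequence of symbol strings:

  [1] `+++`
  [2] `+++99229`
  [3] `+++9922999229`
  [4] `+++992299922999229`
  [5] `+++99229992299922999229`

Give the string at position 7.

The strings grow by a fixed suffix 99229 each time.
From +++99229992299922999229, 2 further steps: +++99229992299922999229 → +++9922999229992299922999229 → (answer).

+++992299922999229992299922999229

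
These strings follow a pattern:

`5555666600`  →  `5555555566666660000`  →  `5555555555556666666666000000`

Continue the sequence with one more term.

5555555555555555666666666666600000000

Each string has the form 5^{4n} 6^{3n+1} 0^{2n} (n = 1, 2, …).
For the next term, n = 4, so the run lengths are 16, 13, 8.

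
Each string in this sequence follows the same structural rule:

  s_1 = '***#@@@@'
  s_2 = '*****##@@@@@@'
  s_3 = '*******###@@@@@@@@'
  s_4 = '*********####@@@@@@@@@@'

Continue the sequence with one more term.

Reading off run lengths: * runs 3, 5, 7, 9; # runs 1, 2, 3, 4; @ runs 4, 6, 8, 10 — each is linear in n, where the shown terms are n = 2, 3, 4, 5.
Setting n = 6 gives 11, 5, 12 characters in each block.

***********#####@@@@@@@@@@@@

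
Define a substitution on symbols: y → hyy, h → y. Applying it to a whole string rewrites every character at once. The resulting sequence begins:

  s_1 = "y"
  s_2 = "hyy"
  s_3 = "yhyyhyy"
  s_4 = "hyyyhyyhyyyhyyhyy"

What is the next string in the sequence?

Applying the rule to each of the 17 symbols of hyyyhyyhyyyhyyhyy gives the pieces y hyy hyy hyy y hyy hyy y hyy hyy hyy y hyy hyy y hyy hyy, which concatenate to the answer.

yhyyhyyhyyyhyyhyyyhyyhyyhyyyhyyhyyyhyyhyy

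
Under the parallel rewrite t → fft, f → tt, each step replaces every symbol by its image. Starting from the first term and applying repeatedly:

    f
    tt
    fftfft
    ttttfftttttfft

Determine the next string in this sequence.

Rewriting the 14 symbols of ttttfftttttfft one by one yields fft fft fft fft tt tt fft fft fft fft fft tt tt fft; concatenated:

fftfftfftfftttttfftfftfftfftfftttttfft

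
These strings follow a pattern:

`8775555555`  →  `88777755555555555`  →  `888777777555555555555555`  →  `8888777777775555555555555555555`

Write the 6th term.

888888777777777777555555555555555555555555555

Reading off run lengths: 8 runs 1, 2, 3, 4; 7 runs 2, 4, 6, 8; 5 runs 7, 11, 15, 19 — each is linear in n (n = 1, 2, …).
At n = 6 the blocks have lengths 6, 12, 27.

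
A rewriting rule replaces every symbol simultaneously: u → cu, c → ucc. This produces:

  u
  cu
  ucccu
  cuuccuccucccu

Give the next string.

Rewriting the 13 symbols of cuuccuccucccu one by one yields ucc cu cu ucc ucc cu ucc ucc cu ucc ucc ucc cu; concatenated:

ucccucuuccucccuuccucccuuccuccucccu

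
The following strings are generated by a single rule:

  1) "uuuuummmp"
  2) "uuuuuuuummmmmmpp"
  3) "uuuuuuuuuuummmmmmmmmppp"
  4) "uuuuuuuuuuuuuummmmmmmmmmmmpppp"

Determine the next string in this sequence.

Term n consists of 3n+2 u's, followed by 3n m's, followed by n p's (n = 1, 2, …).
For the next term, n = 5, so the run lengths are 17, 15, 5.

uuuuuuuuuuuuuuuuummmmmmmmmmmmmmmppppp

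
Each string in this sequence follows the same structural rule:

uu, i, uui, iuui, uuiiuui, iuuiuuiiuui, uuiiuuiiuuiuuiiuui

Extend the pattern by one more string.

iuuiuuiiuuiuuiiuuiiuuiuuiiuui

Each term (from the third on) is the two preceding terms concatenated in order: term 3 = uu·i = uui.
So term 8 is iuuiuuiiuui·uuiiuuiiuuiuuiiuui.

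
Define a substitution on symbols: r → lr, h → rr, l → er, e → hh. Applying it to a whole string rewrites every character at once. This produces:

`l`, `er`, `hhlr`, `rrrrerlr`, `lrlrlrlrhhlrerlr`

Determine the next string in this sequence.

erlrerlrerlrerlrrrrrerlrhhlrerlr

φ(lrlrlrlrhhlrerlr) expands symbol-by-symbol to er lr er lr er lr er lr rr rr er lr hh lr er lr; joining the 16 pieces gives the next term.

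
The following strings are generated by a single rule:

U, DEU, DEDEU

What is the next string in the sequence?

DEDEDEU

Every step adds DE at the front: s(k+1) = DE·s(k).
One more step from DEDEU gives the answer.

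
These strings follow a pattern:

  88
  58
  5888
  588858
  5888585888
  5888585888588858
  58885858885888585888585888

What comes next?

From term 3 onward, concatenate the last term with the second-to-last: 58·88 = 5888, 5888·58 = 588858, …
The next term joins 58885858885888585888585888 and 5888585888588858.

588858588858885858885858885888585888588858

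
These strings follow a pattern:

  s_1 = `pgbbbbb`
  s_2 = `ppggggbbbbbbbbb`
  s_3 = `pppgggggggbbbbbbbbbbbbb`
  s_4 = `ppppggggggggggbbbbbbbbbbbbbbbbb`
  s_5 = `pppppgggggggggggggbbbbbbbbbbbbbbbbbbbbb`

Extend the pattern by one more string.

ppppppggggggggggggggggbbbbbbbbbbbbbbbbbbbbbbbbb

Term n consists of n p's, followed by 3n-2 g's, followed by 4n+1 b's (n = 1, 2, …).
For the next term, n = 6, so the run lengths are 6, 16, 25.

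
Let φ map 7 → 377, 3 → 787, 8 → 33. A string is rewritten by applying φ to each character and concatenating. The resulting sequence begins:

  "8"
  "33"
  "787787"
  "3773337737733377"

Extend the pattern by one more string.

787377377787787787377377787377377787787787377377

Replace each of the 16 characters of 3773337737733377 in place — 787 377 377 787 787 787 377 377 787 377 377 787 787 787 377 377 — and concatenate.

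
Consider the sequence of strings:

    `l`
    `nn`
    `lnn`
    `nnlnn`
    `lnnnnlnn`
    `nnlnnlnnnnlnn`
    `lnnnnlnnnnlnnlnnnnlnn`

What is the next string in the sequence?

nnlnnlnnnnlnnlnnnnlnnnnlnnlnnnnlnn

Each term (from the third on) is the two preceding terms concatenated in order: term 3 = l·nn = lnn.
The next term joins nnlnnlnnnnlnn and lnnnnlnnnnlnnlnnnnlnn.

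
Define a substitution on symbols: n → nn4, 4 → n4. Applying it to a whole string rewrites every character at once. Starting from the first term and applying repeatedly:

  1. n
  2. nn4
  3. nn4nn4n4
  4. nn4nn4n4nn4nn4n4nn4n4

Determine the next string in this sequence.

nn4nn4n4nn4nn4n4nn4n4nn4nn4n4nn4nn4n4nn4n4nn4nn4n4nn4n4

φ(nn4nn4n4nn4nn4n4nn4n4) expands symbol-by-symbol to nn4 nn4 n4 nn4 nn4 n4 nn4 n4 nn4 nn4 n4 nn4 nn4 n4 nn4 n4 nn4 nn4 n4 nn4 n4; joining the 21 pieces gives the next term.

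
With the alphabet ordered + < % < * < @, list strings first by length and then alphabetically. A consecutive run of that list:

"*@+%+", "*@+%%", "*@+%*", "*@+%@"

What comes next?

Find the rightmost character of *@+%@ below @, bump it to the next letter, and reset everything to its right to +.

*@+*+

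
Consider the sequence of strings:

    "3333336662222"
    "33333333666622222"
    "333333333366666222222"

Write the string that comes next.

Each string has the form 3^{2n+2} 6^{n+1} 2^{n+2}, where the shown terms are n = 2, 3, 4.
For the next term, n = 5, so the run lengths are 12, 6, 7.

3333333333336666662222222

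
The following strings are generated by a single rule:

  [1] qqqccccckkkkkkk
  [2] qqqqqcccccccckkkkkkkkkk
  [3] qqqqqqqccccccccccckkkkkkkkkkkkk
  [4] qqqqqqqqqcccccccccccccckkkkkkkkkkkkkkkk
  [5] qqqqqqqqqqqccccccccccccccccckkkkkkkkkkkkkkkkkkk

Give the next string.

Term n consists of 2n-1 q's, followed by 3n-1 c's, followed by 3n+1 k's, where the shown terms are n = 2, 3, 4, 5, 6.
For the next term, n = 7, so the run lengths are 13, 20, 22.

qqqqqqqqqqqqqcccccccccccccccccccckkkkkkkkkkkkkkkkkkkkkk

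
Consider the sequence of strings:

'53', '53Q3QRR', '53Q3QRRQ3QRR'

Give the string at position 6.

The strings grow by a fixed suffix Q3QRR each time.
From 53Q3QRRQ3QRR, 3 further steps: 53Q3QRRQ3QRR → 53Q3QRRQ3QRRQ3QRR → 53Q3QRRQ3QRRQ3QRRQ3QRR → (answer).

53Q3QRRQ3QRRQ3QRRQ3QRRQ3QRR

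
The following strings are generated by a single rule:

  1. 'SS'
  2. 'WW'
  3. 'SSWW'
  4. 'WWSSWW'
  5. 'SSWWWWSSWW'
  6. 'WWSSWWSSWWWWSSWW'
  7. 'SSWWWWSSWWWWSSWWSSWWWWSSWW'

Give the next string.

This is a Fibonacci-style word recurrence s(k) = s(k−2)·s(k−1): e.g. SS·WW = SSWW.
The next term joins WWSSWWSSWWWWSSWW and SSWWWWSSWWWWSSWWSSWWWWSSWW.

WWSSWWSSWWWWSSWWSSWWWWSSWWWWSSWWSSWWWWSSWW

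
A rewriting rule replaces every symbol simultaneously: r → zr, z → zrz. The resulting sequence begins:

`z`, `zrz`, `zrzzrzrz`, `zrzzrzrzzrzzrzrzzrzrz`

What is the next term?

zrzzrzrzzrzzrzrzzrzrzzrzzrzrzzrzzrzrzzrzrzzrzzrzrzzrzrz

Replace each of the 21 characters of zrzzrzrzzrzzrzrzzrzrz in place — zrz zr zrz zrz zr zrz zr zrz zrz zr zrz zrz zr zrz zr zrz zrz zr zrz zr zrz — and concatenate.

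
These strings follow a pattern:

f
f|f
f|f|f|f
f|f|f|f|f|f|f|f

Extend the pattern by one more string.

s(k+1) = s(k)·|·s(k) — each term doubles the last with '|' between the halves.
Doubling f|f|f|f|f|f|f|f with '|' between the halves:

f|f|f|f|f|f|f|f|f|f|f|f|f|f|f|f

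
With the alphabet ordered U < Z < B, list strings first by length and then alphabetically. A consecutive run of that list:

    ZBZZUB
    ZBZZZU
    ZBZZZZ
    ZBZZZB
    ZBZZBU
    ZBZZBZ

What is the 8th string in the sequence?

ZBZBUU

Continuing the enumeration 2 steps past ZBZZBZ: ZBZZBZ → ZBZZBB → (answer).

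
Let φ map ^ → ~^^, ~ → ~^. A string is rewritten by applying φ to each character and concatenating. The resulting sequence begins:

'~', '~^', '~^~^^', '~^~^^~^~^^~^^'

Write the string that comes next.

Rewriting the 13 symbols of ~^~^^~^~^^~^^ one by one yields ~^ ~^^ ~^ ~^^ ~^^ ~^ ~^^ ~^ ~^^ ~^^ ~^ ~^^ ~^^; concatenated:

~^~^^~^~^^~^^~^~^^~^~^^~^^~^~^^~^^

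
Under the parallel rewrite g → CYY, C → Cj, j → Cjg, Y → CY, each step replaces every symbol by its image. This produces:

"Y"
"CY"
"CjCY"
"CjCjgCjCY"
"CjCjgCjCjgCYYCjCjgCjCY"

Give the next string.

φ(CjCjgCjCjgCYYCjCjgCjCY) expands symbol-by-symbol to Cj Cjg Cj Cjg CYY Cj Cjg Cj Cjg CYY Cj CY CY Cj Cjg Cj Cjg CYY Cj Cjg Cj CY; joining the 22 pieces gives the next term.

CjCjgCjCjgCYYCjCjgCjCjgCYYCjCYCYCjCjgCjCjgCYYCjCjgCjCY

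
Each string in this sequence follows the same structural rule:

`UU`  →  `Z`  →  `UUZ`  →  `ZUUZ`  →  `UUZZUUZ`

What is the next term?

ZUUZUUZZUUZ

Each term (from the third on) is the two preceding terms concatenated in order: term 3 = UU·Z = UUZ.
The next term joins ZUUZ and UUZZUUZ.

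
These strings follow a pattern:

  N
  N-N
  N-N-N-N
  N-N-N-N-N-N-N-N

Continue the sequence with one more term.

s(k+1) = s(k)·-·s(k) — each term doubles the last with '-' between the halves.
So the next term is two copies of N-N-N-N-N-N-N-N with '-' between the halves.

N-N-N-N-N-N-N-N-N-N-N-N-N-N-N-N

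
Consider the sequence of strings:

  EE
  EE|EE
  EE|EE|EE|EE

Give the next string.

Every step duplicates the string with '|' between the halves.
Doubling EE|EE|EE|EE with '|' between the halves:

EE|EE|EE|EE|EE|EE|EE|EE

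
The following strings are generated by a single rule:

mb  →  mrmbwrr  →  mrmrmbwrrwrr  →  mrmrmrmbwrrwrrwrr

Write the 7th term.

mrmrmrmrmrmrmbwrrwrrwrrwrrwrrwrr

Each term wraps the previous one in mr on the left and wrr on the right.
From mrmrmrmbwrrwrrwrr, 3 further steps: mrmrmrmbwrrwrrwrr → mrmrmrmrmbwrrwrrwrrwrr → mrmrmrmrmrmbwrrwrrwrrwrrwrr → (answer).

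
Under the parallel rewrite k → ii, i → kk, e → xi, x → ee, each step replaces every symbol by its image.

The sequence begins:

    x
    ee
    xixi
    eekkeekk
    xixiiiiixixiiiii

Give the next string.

φ(xixiiiiixixiiiii) expands symbol-by-symbol to ee kk ee kk kk kk kk kk ee kk ee kk kk kk kk kk; joining the 16 pieces gives the next term.

eekkeekkkkkkkkkkeekkeekkkkkkkkkk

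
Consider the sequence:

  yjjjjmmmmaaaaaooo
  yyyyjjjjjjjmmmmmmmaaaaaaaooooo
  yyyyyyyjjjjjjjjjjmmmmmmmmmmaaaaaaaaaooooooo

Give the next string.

Each string has the form y^{3n-2} j^{3n+1} m^{3n+1} a^{2n+3} o^{2n+1} (n = 1, 2, …).
At n = 4 the blocks have lengths 10, 13, 13, 11, 9.

yyyyyyyyyyjjjjjjjjjjjjjmmmmmmmmmmmmmaaaaaaaaaaaooooooooo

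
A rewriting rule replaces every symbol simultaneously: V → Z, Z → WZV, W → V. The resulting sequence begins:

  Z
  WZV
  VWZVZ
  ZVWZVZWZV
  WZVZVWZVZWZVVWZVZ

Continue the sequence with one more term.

Applying the rule to each of the 17 symbols of WZVZVWZVZWZVVWZVZ gives the pieces V WZV Z WZV Z V WZV Z WZV V WZV Z Z V WZV Z WZV, which concatenate to the answer.

VWZVZWZVZVWZVZWZVVWZVZZVWZVZWZV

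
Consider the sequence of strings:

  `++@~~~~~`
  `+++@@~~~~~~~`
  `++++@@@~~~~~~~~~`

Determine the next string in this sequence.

Each string has the form +^{n} @^{n-1} ~^{2n+1}, where the shown terms are n = 2, 3, 4.
Setting n = 5 gives 5, 4, 11 characters in each block.

+++++@@@@~~~~~~~~~~~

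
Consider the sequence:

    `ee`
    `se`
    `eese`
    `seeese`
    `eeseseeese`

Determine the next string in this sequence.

Each term (from the third on) is the two preceding terms concatenated in order: term 3 = ee·se = eese.
Continuing: seeese · eeseseeese gives term 6.

seeeseeeseseeese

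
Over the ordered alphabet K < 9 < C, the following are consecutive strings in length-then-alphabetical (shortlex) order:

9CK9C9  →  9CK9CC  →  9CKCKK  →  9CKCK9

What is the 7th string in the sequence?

9CKC99

Stepping forward 3 times from 9CKCK9: 9CKCK9 → 9CKCKC → 9CKC9K, then the target.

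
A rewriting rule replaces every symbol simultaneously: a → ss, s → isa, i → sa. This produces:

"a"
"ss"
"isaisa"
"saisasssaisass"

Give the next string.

φ(saisasssaisass) expands symbol-by-symbol to isa ss sa isa ss isa isa isa ss sa isa ss isa isa; joining the 14 pieces gives the next term.

isasssaisassisaisaisasssaisassisaisa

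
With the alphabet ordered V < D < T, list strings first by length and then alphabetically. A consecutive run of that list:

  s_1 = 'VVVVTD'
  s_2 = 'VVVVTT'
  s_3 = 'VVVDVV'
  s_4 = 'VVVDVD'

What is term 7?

VVVDDD

Advancing 3 positions from VVVDVD through VVVDVD → VVVDVT → VVVDDV reaches term 7.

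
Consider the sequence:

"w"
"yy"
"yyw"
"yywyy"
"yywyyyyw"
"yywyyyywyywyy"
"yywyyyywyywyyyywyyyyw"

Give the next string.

yywyyyywyywyyyywyyyywyywyyyywyywyy

This is a Fibonacci-style word recurrence s(k) = s(k−1)·s(k−2): e.g. yy·w = yyw.
So term 8 is yywyyyywyywyyyywyyyyw·yywyyyywyywyy.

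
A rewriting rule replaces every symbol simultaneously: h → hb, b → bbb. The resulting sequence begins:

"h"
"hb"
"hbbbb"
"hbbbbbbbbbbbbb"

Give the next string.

Replace each of the 14 characters of hbbbbbbbbbbbbb in place — hb bbb bbb bbb bbb bbb bbb bbb bbb bbb bbb bbb bbb bbb — and concatenate.

hbbbbbbbbbbbbbbbbbbbbbbbbbbbbbbbbbbbbbbbb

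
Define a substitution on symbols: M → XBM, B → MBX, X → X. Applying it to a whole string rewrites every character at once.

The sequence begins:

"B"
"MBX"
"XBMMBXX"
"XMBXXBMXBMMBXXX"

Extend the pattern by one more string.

φ(XMBXXBMXBMMBXXX) expands symbol-by-symbol to X XBM MBX X X MBX XBM X MBX XBM XBM MBX X X X; joining the 15 pieces gives the next term.

XXBMMBXXXMBXXBMXMBXXBMXBMMBXXXX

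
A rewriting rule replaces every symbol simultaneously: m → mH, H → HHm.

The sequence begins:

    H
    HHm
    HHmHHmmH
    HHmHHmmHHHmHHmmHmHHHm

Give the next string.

Rewriting the 21 symbols of HHmHHmmHHHmHHmmHmHHHm one by one yields HHm HHm mH HHm HHm mH mH HHm HHm HHm mH HHm HHm mH mH HHm mH HHm HHm HHm mH; concatenated:

HHmHHmmHHHmHHmmHmHHHmHHmHHmmHHHmHHmmHmHHHmmHHHmHHmHHmmH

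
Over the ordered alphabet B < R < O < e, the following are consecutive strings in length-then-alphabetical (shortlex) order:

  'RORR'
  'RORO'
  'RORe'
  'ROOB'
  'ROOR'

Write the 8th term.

Continuing the enumeration 3 steps past ROOR: ROOR → ROOO → ROOe → (answer).

ROeB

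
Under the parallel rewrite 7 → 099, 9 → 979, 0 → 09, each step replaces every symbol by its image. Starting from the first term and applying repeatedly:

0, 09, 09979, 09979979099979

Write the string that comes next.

0997997909997997909997909979979979099979

φ(09979979099979) expands symbol-by-symbol to 09 979 979 099 979 979 099 979 09 979 979 979 099 979; joining the 14 pieces gives the next term.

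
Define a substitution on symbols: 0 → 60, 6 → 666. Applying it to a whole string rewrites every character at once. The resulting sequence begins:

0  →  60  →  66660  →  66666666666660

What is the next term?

Rewriting the 14 symbols of 66666666666660 one by one yields 666 666 666 666 666 666 666 666 666 666 666 666 666 60; concatenated:

66666666666666666666666666666666666666660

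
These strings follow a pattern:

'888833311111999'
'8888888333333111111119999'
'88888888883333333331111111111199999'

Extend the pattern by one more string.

Each string has the form 8^{3n+1} 3^{3n} 1^{3n+2} 9^{n+2} (n = 1, 2, …).
For the next term, n = 4, so the run lengths are 13, 12, 14, 6.

888888888888833333333333311111111111111999999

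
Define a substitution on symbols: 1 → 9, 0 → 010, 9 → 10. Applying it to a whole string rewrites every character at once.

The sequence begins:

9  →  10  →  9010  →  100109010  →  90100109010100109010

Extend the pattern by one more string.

100109010010901010010901090100109010100109010

Applying the rule to each of the 20 symbols of 90100109010100109010 gives the pieces 10 010 9 010 010 9 010 10 010 9 010 9 010 010 9 010 10 010 9 010, which concatenate to the answer.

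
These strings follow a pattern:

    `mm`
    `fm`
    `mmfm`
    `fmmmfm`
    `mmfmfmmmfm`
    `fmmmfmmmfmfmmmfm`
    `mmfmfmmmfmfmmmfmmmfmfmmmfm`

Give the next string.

fmmmfmmmfmfmmmfmmmfmfmmmfmfmmmfmmmfmfmmmfm

Each term (from the third on) is the two preceding terms concatenated in order: term 3 = mm·fm = mmfm.
Continuing: fmmmfmmmfmfmmmfm · mmfmfmmmfmfmmmfmmmfmfmmmfm gives term 8.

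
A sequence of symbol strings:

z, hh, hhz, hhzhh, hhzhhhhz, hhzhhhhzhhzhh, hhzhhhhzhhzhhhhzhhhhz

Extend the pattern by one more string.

hhzhhhhzhhzhhhhzhhhhzhhzhhhhzhhzhh

From term 3 onward, concatenate the last term with the second-to-last: hh·z = hhz, hhz·hh = hhzhh, …
Continuing: hhzhhhhzhhzhhhhzhhhhz · hhzhhhhzhhzhh gives term 8.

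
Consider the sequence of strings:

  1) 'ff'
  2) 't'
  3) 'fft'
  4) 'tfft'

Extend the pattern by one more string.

ffttfft

Each term (from the third on) is the two preceding terms concatenated in order: term 3 = ff·t = fft.
Continuing: fft · tfft gives term 5.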